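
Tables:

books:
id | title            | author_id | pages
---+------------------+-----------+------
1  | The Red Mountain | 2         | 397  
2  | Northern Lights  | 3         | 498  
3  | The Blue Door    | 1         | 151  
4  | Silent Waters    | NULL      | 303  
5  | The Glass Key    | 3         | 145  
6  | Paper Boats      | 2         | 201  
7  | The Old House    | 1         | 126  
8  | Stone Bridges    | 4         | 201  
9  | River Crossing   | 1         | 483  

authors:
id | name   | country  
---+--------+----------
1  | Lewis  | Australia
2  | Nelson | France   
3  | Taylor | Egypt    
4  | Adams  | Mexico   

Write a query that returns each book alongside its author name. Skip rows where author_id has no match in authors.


INNER JOIN keeps only books rows whose author_id matches an id in authors. Walk through each book:
  - book 1 (The Red Mountain): author_id=2 -> matches Nelson
  - book 2 (Northern Lights): author_id=3 -> matches Taylor
  - book 3 (The Blue Door): author_id=1 -> matches Lewis
  - book 4 (Silent Waters): author_id=NULL, no match -> dropped
  - book 5 (The Glass Key): author_id=3 -> matches Taylor
  - book 6 (Paper Boats): author_id=2 -> matches Nelson
  - book 7 (The Old House): author_id=1 -> matches Lewis
  - book 8 (Stone Bridges): author_id=4 -> matches Adams
  - book 9 (River Crossing): author_id=1 -> matches Lewis
So 1 of 9 rows is dropped.

SQL:
SELECT a.title, b.name AS author
FROM books a
INNER JOIN authors b ON a.author_id = b.id

Result:
title            | author
-----------------+-------
The Red Mountain | Nelson
Northern Lights  | Taylor
The Blue Door    | Lewis 
The Glass Key    | Taylor
Paper Boats      | Nelson
The Old House    | Lewis 
Stone Bridges    | Adams 
River Crossing   | Lewis 


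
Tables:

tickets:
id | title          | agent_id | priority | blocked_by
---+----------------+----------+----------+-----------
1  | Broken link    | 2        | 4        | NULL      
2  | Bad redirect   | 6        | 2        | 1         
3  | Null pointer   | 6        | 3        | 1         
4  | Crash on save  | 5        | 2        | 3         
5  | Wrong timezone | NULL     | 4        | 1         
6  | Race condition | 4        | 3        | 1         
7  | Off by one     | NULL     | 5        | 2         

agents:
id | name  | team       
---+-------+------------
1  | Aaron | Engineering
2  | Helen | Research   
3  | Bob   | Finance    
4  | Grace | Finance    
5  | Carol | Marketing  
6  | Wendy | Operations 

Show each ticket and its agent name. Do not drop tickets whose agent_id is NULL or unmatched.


LEFT JOIN keeps every row from tickets (the left table); where agent_id has no match in agents, the agent columns become NULL. Walk through each ticket:
  - ticket 1 (Broken link): agent_id=2 -> matches Helen
  - ticket 2 (Bad redirect): agent_id=6 -> matches Wendy
  - ticket 3 (Null pointer): agent_id=6 -> matches Wendy
  - ticket 4 (Crash on save): agent_id=5 -> matches Carol
  - ticket 5 (Wrong timezone): agent_id=NULL, no match -> kept with NULL
  - ticket 6 (Race condition): agent_id=4 -> matches Grace
  - ticket 7 (Off by one): agent_id=NULL, no match -> kept with NULL
All 7 rows appear; 2 have NULL agent.

SQL:
SELECT a.title, b.name AS agent
FROM tickets a
LEFT JOIN agents b ON a.agent_id = b.id

Result:
title          | agent
---------------+------
Broken link    | Helen
Bad redirect   | Wendy
Null pointer   | Wendy
Crash on save  | Carol
Wrong timezone | NULL 
Race condition | Grace
Off by one     | NULL 


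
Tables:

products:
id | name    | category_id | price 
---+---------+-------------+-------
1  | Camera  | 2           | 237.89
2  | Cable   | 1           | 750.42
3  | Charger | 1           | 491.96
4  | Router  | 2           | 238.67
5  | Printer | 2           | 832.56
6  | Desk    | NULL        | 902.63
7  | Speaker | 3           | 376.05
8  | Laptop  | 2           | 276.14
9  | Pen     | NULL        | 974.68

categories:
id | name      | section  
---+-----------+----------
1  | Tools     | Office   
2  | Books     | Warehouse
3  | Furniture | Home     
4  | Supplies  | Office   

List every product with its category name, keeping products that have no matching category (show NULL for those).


LEFT JOIN keeps every row from products (the left table); where category_id has no match in categories, the category columns become NULL. Walk through each product:
  - product 1 (Camera): category_id=2 -> matches Books
  - product 2 (Cable): category_id=1 -> matches Tools
  - product 3 (Charger): category_id=1 -> matches Tools
  - product 4 (Router): category_id=2 -> matches Books
  - product 5 (Printer): category_id=2 -> matches Books
  - product 6 (Desk): category_id=NULL, no match -> kept with NULL
  - product 7 (Speaker): category_id=3 -> matches Furniture
  - product 8 (Laptop): category_id=2 -> matches Books
  - product 9 (Pen): category_id=NULL, no match -> kept with NULL
All 9 rows appear; 2 have NULL category.

SQL:
SELECT a.name, b.name AS category
FROM products a
LEFT JOIN categories b ON a.category_id = b.id

Result:
name    | category 
--------+----------
Camera  | Books    
Cable   | Tools    
Charger | Tools    
Router  | Books    
Printer | Books    
Desk    | NULL     
Speaker | Furniture
Laptop  | Books    
Pen     | NULL     


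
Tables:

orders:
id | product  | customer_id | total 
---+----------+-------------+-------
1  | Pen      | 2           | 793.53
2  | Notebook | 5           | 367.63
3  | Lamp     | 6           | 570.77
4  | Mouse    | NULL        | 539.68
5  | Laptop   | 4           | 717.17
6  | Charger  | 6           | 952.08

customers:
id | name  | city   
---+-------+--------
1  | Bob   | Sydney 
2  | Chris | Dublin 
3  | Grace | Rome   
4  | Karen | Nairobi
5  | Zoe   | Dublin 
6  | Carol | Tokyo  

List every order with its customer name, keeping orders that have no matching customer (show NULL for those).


LEFT JOIN keeps every row from orders (the left table); where customer_id has no match in customers, the customer columns become NULL. Walk through each order:
  - order 1 (Pen): customer_id=2 -> matches Chris
  - order 2 (Notebook): customer_id=5 -> matches Zoe
  - order 3 (Lamp): customer_id=6 -> matches Carol
  - order 4 (Mouse): customer_id=NULL, no match -> kept with NULL
  - order 5 (Laptop): customer_id=4 -> matches Karen
  - order 6 (Charger): customer_id=6 -> matches Carol
All 6 rows appear; 1 has NULL customer.

SQL:
SELECT a.product, b.name AS customer
FROM orders a
LEFT JOIN customers b ON a.customer_id = b.id

Result:
product  | customer
---------+---------
Pen      | Chris   
Notebook | Zoe     
Lamp     | Carol   
Mouse    | NULL    
Laptop   | Karen   
Charger  | Carol   


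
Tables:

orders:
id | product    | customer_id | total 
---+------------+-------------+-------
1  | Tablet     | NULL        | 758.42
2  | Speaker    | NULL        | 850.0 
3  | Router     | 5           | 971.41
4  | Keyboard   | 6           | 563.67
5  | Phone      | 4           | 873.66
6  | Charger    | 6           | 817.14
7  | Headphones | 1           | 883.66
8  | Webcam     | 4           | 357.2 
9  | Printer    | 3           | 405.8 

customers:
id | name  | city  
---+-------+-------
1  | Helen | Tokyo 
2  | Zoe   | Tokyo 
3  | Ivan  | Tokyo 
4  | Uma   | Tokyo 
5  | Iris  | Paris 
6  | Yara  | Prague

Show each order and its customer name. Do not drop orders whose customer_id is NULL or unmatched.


LEFT JOIN keeps every row from orders (the left table); where customer_id has no match in customers, the customer columns become NULL. Walk through each order:
  - order 1 (Tablet): customer_id=NULL, no match -> kept with NULL
  - order 2 (Speaker): customer_id=NULL, no match -> kept with NULL
  - order 3 (Router): customer_id=5 -> matches Iris
  - order 4 (Keyboard): customer_id=6 -> matches Yara
  - order 5 (Phone): customer_id=4 -> matches Uma
  - order 6 (Charger): customer_id=6 -> matches Yara
  - order 7 (Headphones): customer_id=1 -> matches Helen
  - order 8 (Webcam): customer_id=4 -> matches Uma
  - order 9 (Printer): customer_id=3 -> matches Ivan
All 9 rows appear; 2 have NULL customer.

SQL:
SELECT a.product, b.name AS customer
FROM orders a
LEFT JOIN customers b ON a.customer_id = b.id

Result:
product    | customer
-----------+---------
Tablet     | NULL    
Speaker    | NULL    
Router     | Iris    
Keyboard   | Yara    
Phone      | Uma     
Charger    | Yara    
Headphones | Helen   
Webcam     | Uma     
Printer    | Ivan    


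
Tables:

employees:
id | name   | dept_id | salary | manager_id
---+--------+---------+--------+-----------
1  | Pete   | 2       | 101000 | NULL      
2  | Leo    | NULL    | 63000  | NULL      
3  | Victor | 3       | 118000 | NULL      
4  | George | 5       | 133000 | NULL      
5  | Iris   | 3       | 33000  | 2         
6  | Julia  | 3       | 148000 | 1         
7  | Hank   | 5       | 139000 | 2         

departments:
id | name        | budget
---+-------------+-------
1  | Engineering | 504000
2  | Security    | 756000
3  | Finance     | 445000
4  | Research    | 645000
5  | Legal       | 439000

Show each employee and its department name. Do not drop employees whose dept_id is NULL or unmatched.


LEFT JOIN keeps every row from employees (the left table); where dept_id has no match in departments, the department columns become NULL. Walk through each employee:
  - employee 1 (Pete): dept_id=2 -> matches Security
  - employee 2 (Leo): dept_id=NULL, no match -> kept with NULL
  - employee 3 (Victor): dept_id=3 -> matches Finance
  - employee 4 (George): dept_id=5 -> matches Legal
  - employee 5 (Iris): dept_id=3 -> matches Finance
  - employee 6 (Julia): dept_id=3 -> matches Finance
  - employee 7 (Hank): dept_id=5 -> matches Legal
All 7 rows appear; 1 has NULL department.

SQL:
SELECT a.name, b.name AS department
FROM employees a
LEFT JOIN departments b ON a.dept_id = b.id

Result:
name   | department
-------+-----------
Pete   | Security  
Leo    | NULL      
Victor | Finance   
George | Legal     
Iris   | Finance   
Julia  | Finance   
Hank   | Legal     


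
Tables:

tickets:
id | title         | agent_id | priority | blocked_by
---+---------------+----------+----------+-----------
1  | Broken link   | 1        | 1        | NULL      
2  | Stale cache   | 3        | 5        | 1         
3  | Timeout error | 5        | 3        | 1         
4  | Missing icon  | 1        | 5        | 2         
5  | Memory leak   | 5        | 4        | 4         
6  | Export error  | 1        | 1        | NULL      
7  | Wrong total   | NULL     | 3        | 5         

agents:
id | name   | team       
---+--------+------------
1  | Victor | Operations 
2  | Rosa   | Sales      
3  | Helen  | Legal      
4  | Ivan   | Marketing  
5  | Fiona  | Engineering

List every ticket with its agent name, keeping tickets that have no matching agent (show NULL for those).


LEFT JOIN keeps every row from tickets (the left table); where agent_id has no match in agents, the agent columns become NULL. Walk through each ticket:
  - ticket 1 (Broken link): agent_id=1 -> matches Victor
  - ticket 2 (Stale cache): agent_id=3 -> matches Helen
  - ticket 3 (Timeout error): agent_id=5 -> matches Fiona
  - ticket 4 (Missing icon): agent_id=1 -> matches Victor
  - ticket 5 (Memory leak): agent_id=5 -> matches Fiona
  - ticket 6 (Export error): agent_id=1 -> matches Victor
  - ticket 7 (Wrong total): agent_id=NULL, no match -> kept with NULL
All 7 rows appear; 1 has NULL agent.

SQL:
SELECT a.title, b.name AS agent
FROM tickets a
LEFT JOIN agents b ON a.agent_id = b.id

Result:
title         | agent 
--------------+-------
Broken link   | Victor
Stale cache   | Helen 
Timeout error | Fiona 
Missing icon  | Victor
Memory leak   | Fiona 
Export error  | Victor
Wrong total   | NULL  


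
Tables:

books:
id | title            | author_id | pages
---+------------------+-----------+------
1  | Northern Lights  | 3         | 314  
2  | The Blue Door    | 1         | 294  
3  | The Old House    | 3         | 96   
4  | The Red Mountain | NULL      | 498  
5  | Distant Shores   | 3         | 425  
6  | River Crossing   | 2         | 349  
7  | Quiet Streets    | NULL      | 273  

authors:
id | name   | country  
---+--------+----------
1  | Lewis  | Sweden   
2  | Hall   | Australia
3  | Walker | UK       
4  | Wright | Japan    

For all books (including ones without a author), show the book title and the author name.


LEFT JOIN keeps every row from books (the left table); where author_id has no match in authors, the author columns become NULL. Walk through each book:
  - book 1 (Northern Lights): author_id=3 -> matches Walker
  - book 2 (The Blue Door): author_id=1 -> matches Lewis
  - book 3 (The Old House): author_id=3 -> matches Walker
  - book 4 (The Red Mountain): author_id=NULL, no match -> kept with NULL
  - book 5 (Distant Shores): author_id=3 -> matches Walker
  - book 6 (River Crossing): author_id=2 -> matches Hall
  - book 7 (Quiet Streets): author_id=NULL, no match -> kept with NULL
All 7 rows appear; 2 have NULL author.

SQL:
SELECT a.title, b.name AS author
FROM books a
LEFT JOIN authors b ON a.author_id = b.id

Result:
title            | author
-----------------+-------
Northern Lights  | Walker
The Blue Door    | Lewis 
The Old House    | Walker
The Red Mountain | NULL  
Distant Shores   | Walker
River Crossing   | Hall  
Quiet Streets    | NULL  


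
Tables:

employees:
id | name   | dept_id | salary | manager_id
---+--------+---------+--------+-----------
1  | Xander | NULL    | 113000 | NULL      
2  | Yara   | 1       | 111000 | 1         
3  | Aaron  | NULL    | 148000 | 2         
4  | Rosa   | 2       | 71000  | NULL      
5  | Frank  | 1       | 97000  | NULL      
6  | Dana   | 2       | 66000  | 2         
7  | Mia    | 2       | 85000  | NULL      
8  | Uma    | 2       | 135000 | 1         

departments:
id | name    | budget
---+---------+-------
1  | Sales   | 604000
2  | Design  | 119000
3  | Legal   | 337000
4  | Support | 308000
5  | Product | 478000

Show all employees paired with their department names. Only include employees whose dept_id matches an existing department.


INNER JOIN keeps only employees rows whose dept_id matches an id in departments. Walk through each employee:
  - employee 1 (Xander): dept_id=NULL, no match -> dropped
  - employee 2 (Yara): dept_id=1 -> matches Sales
  - employee 3 (Aaron): dept_id=NULL, no match -> dropped
  - employee 4 (Rosa): dept_id=2 -> matches Design
  - employee 5 (Frank): dept_id=1 -> matches Sales
  - employee 6 (Dana): dept_id=2 -> matches Design
  - employee 7 (Mia): dept_id=2 -> matches Design
  - employee 8 (Uma): dept_id=2 -> matches Design
So 2 of 8 rows are dropped.

SQL:
SELECT a.name, b.name AS department
FROM employees a
INNER JOIN departments b ON a.dept_id = b.id

Result:
name  | department
------+-----------
Yara  | Sales     
Rosa  | Design    
Frank | Sales     
Dana  | Design    
Mia   | Design    
Uma   | Design    


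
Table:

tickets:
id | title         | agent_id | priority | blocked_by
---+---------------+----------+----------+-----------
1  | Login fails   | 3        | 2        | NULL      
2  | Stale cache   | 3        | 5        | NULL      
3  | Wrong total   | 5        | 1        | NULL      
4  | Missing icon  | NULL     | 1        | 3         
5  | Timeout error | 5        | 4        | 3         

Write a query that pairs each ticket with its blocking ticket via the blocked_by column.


This is a self-join: tickets is joined to a second copy of itself, matching each row's blocked_by to another row's id. Use LEFT JOIN so rows with blocked_by=NULL are kept.
  - ticket 1 (Login fails): blocked_by=NULL -> NULL
  - ticket 2 (Stale cache): blocked_by=NULL -> NULL
  - ticket 3 (Wrong total): blocked_by=NULL -> NULL
  - ticket 4 (Missing icon): blocked_by=3 -> Wrong total
  - ticket 5 (Timeout error): blocked_by=3 -> Wrong total

SQL:
SELECT a.title AS item, b.title AS blocked_by
FROM tickets a
LEFT JOIN tickets b ON a.blocked_by = b.id

Result:
item          | blocked_by 
--------------+------------
Login fails   | NULL       
Stale cache   | NULL       
Wrong total   | NULL       
Missing icon  | Wrong total
Timeout error | Wrong total


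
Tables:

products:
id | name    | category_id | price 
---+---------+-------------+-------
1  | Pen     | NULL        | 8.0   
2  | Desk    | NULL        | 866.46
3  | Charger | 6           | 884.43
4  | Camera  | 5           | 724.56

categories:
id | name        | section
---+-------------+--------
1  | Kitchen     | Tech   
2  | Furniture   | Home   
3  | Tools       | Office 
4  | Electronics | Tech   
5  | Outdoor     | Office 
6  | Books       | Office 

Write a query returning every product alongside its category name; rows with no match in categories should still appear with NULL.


LEFT JOIN keeps every row from products (the left table); where category_id has no match in categories, the category columns become NULL. Walk through each product:
  - product 1 (Pen): category_id=NULL, no match -> kept with NULL
  - product 2 (Desk): category_id=NULL, no match -> kept with NULL
  - product 3 (Charger): category_id=6 -> matches Books
  - product 4 (Camera): category_id=5 -> matches Outdoor
All 4 rows appear; 2 have NULL category.

SQL:
SELECT a.name, b.name AS category
FROM products a
LEFT JOIN categories b ON a.category_id = b.id

Result:
name    | category
--------+---------
Pen     | NULL    
Desk    | NULL    
Charger | Books   
Camera  | Outdoor 


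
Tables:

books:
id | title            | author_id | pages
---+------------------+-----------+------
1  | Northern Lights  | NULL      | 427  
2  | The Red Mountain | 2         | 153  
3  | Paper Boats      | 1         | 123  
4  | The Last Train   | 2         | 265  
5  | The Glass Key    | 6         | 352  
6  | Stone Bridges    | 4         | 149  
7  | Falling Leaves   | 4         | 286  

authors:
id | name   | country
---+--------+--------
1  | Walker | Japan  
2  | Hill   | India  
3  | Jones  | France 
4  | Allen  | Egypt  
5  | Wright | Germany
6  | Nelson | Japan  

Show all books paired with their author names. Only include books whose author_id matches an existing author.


INNER JOIN keeps only books rows whose author_id matches an id in authors. Walk through each book:
  - book 1 (Northern Lights): author_id=NULL, no match -> dropped
  - book 2 (The Red Mountain): author_id=2 -> matches Hill
  - book 3 (Paper Boats): author_id=1 -> matches Walker
  - book 4 (The Last Train): author_id=2 -> matches Hill
  - book 5 (The Glass Key): author_id=6 -> matches Nelson
  - book 6 (Stone Bridges): author_id=4 -> matches Allen
  - book 7 (Falling Leaves): author_id=4 -> matches Allen
So 1 of 7 rows is dropped.

SQL:
SELECT a.title, b.name AS author
FROM books a
INNER JOIN authors b ON a.author_id = b.id

Result:
title            | author
-----------------+-------
The Red Mountain | Hill  
Paper Boats      | Walker
The Last Train   | Hill  
The Glass Key    | Nelson
Stone Bridges    | Allen 
Falling Leaves   | Allen 


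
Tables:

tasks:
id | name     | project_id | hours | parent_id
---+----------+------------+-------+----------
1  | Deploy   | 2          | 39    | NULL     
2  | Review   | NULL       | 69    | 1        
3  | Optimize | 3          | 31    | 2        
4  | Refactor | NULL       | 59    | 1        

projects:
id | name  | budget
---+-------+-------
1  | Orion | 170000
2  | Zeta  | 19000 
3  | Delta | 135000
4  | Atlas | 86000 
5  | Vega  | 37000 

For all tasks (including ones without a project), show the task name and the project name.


LEFT JOIN keeps every row from tasks (the left table); where project_id has no match in projects, the project columns become NULL. Walk through each task:
  - task 1 (Deploy): project_id=2 -> matches Zeta
  - task 2 (Review): project_id=NULL, no match -> kept with NULL
  - task 3 (Optimize): project_id=3 -> matches Delta
  - task 4 (Refactor): project_id=NULL, no match -> kept with NULL
All 4 rows appear; 2 have NULL project.

SQL:
SELECT a.name, b.name AS project
FROM tasks a
LEFT JOIN projects b ON a.project_id = b.id

Result:
name     | project
---------+--------
Deploy   | Zeta   
Review   | NULL   
Optimize | Delta  
Refactor | NULL   


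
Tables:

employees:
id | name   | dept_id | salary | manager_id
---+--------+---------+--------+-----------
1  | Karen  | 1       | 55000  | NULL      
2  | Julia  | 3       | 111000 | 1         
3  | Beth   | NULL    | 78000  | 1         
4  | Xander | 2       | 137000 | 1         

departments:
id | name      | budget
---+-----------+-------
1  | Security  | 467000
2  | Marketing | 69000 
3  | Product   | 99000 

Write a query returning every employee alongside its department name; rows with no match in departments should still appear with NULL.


LEFT JOIN keeps every row from employees (the left table); where dept_id has no match in departments, the department columns become NULL. Walk through each employee:
  - employee 1 (Karen): dept_id=1 -> matches Security
  - employee 2 (Julia): dept_id=3 -> matches Product
  - employee 3 (Beth): dept_id=NULL, no match -> kept with NULL
  - employee 4 (Xander): dept_id=2 -> matches Marketing
All 4 rows appear; 1 has NULL department.

SQL:
SELECT a.name, b.name AS department
FROM employees a
LEFT JOIN departments b ON a.dept_id = b.id

Result:
name   | department
-------+-----------
Karen  | Security  
Julia  | Product   
Beth   | NULL      
Xander | Marketing 


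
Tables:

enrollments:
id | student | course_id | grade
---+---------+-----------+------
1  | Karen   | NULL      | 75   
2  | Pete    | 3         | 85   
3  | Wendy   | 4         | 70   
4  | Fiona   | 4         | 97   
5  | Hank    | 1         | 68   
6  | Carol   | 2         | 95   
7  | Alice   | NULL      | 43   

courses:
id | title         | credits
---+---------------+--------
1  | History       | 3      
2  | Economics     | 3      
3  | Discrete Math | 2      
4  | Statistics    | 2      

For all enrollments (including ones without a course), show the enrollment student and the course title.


LEFT JOIN keeps every row from enrollments (the left table); where course_id has no match in courses, the course columns become NULL. Walk through each enrollment:
  - enrollment 1 (Karen): course_id=NULL, no match -> kept with NULL
  - enrollment 2 (Pete): course_id=3 -> matches Discrete Math
  - enrollment 3 (Wendy): course_id=4 -> matches Statistics
  - enrollment 4 (Fiona): course_id=4 -> matches Statistics
  - enrollment 5 (Hank): course_id=1 -> matches History
  - enrollment 6 (Carol): course_id=2 -> matches Economics
  - enrollment 7 (Alice): course_id=NULL, no match -> kept with NULL
All 7 rows appear; 2 have NULL course.

SQL:
SELECT a.student, b.title AS course
FROM enrollments a
LEFT JOIN courses b ON a.course_id = b.id

Result:
student | course       
--------+--------------
Karen   | NULL         
Pete    | Discrete Math
Wendy   | Statistics   
Fiona   | Statistics   
Hank    | History      
Carol   | Economics    
Alice   | NULL         


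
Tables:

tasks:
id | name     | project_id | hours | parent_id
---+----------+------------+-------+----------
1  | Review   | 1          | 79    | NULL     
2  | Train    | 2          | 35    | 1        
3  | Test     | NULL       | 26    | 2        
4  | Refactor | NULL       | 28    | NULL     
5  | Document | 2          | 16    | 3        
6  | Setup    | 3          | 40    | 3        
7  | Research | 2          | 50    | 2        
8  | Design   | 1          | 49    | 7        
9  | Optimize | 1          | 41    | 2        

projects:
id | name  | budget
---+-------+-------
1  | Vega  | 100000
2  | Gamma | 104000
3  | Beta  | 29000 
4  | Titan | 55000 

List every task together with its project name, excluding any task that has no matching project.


INNER JOIN keeps only tasks rows whose project_id matches an id in projects. Walk through each task:
  - task 1 (Review): project_id=1 -> matches Vega
  - task 2 (Train): project_id=2 -> matches Gamma
  - task 3 (Test): project_id=NULL, no match -> dropped
  - task 4 (Refactor): project_id=NULL, no match -> dropped
  - task 5 (Document): project_id=2 -> matches Gamma
  - task 6 (Setup): project_id=3 -> matches Beta
  - task 7 (Research): project_id=2 -> matches Gamma
  - task 8 (Design): project_id=1 -> matches Vega
  - task 9 (Optimize): project_id=1 -> matches Vega
So 2 of 9 rows are dropped.

SQL:
SELECT a.name, b.name AS project
FROM tasks a
INNER JOIN projects b ON a.project_id = b.id

Result:
name     | project
---------+--------
Review   | Vega   
Train    | Gamma  
Document | Gamma  
Setup    | Beta   
Research | Gamma  
Design   | Vega   
Optimize | Vega   


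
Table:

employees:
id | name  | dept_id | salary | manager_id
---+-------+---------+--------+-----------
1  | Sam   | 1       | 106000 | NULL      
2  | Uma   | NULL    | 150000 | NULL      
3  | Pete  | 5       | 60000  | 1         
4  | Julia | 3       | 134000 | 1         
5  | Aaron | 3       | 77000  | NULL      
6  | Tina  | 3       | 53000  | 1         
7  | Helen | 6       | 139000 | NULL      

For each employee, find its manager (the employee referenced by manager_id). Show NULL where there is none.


This is a self-join: employees is joined to a second copy of itself, matching each row's manager_id to another row's id. Use LEFT JOIN so rows with manager_id=NULL are kept.
  - employee 1 (Sam): manager_id=NULL -> NULL
  - employee 2 (Uma): manager_id=NULL -> NULL
  - employee 3 (Pete): manager_id=1 -> Sam
  - employee 4 (Julia): manager_id=1 -> Sam
  - employee 5 (Aaron): manager_id=NULL -> NULL
  - employee 6 (Tina): manager_id=1 -> Sam
  - employee 7 (Helen): manager_id=NULL -> NULL

SQL:
SELECT a.name AS item, b.name AS manager
FROM employees a
LEFT JOIN employees b ON a.manager_id = b.id

Result:
item  | manager
------+--------
Sam   | NULL   
Uma   | NULL   
Pete  | Sam    
Julia | Sam    
Aaron | NULL   
Tina  | Sam    
Helen | NULL   


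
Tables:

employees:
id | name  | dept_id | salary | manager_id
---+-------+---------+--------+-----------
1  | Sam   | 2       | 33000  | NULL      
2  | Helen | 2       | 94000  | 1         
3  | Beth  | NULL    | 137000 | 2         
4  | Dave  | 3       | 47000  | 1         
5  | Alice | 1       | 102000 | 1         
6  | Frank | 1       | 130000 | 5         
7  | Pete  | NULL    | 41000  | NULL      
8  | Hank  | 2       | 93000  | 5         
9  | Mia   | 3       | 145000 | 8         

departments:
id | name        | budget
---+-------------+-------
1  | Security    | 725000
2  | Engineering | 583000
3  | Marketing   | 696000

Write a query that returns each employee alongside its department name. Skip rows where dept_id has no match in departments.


INNER JOIN keeps only employees rows whose dept_id matches an id in departments. Walk through each employee:
  - employee 1 (Sam): dept_id=2 -> matches Engineering
  - employee 2 (Helen): dept_id=2 -> matches Engineering
  - employee 3 (Beth): dept_id=NULL, no match -> dropped
  - employee 4 (Dave): dept_id=3 -> matches Marketing
  - employee 5 (Alice): dept_id=1 -> matches Security
  - employee 6 (Frank): dept_id=1 -> matches Security
  - employee 7 (Pete): dept_id=NULL, no match -> dropped
  - employee 8 (Hank): dept_id=2 -> matches Engineering
  - employee 9 (Mia): dept_id=3 -> matches Marketing
So 2 of 9 rows are dropped.

SQL:
SELECT a.name, b.name AS department
FROM employees a
INNER JOIN departments b ON a.dept_id = b.id

Result:
name  | department 
------+------------
Sam   | Engineering
Helen | Engineering
Dave  | Marketing  
Alice | Security   
Frank | Security   
Hank  | Engineering
Mia   | Marketing  


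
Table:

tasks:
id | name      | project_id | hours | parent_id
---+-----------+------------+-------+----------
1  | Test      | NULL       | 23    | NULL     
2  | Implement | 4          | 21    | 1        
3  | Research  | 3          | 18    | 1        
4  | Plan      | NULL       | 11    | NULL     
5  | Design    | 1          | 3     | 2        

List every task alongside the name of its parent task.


This is a self-join: tasks is joined to a second copy of itself, matching each row's parent_id to another row's id. Use LEFT JOIN so rows with parent_id=NULL are kept.
  - task 1 (Test): parent_id=NULL -> NULL
  - task 2 (Implement): parent_id=1 -> Test
  - task 3 (Research): parent_id=1 -> Test
  - task 4 (Plan): parent_id=NULL -> NULL
  - task 5 (Design): parent_id=2 -> Implement

SQL:
SELECT a.name AS item, b.name AS parent
FROM tasks a
LEFT JOIN tasks b ON a.parent_id = b.id

Result:
item      | parent   
----------+----------
Test      | NULL     
Implement | Test     
Research  | Test     
Plan      | NULL     
Design    | Implement


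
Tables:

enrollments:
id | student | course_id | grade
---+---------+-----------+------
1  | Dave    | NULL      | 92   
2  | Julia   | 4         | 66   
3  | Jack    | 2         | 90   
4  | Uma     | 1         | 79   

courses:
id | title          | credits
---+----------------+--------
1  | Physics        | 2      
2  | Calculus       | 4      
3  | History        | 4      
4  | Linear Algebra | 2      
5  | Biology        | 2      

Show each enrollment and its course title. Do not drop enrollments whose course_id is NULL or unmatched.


LEFT JOIN keeps every row from enrollments (the left table); where course_id has no match in courses, the course columns become NULL. Walk through each enrollment:
  - enrollment 1 (Dave): course_id=NULL, no match -> kept with NULL
  - enrollment 2 (Julia): course_id=4 -> matches Linear Algebra
  - enrollment 3 (Jack): course_id=2 -> matches Calculus
  - enrollment 4 (Uma): course_id=1 -> matches Physics
All 4 rows appear; 1 has NULL course.

SQL:
SELECT a.student, b.title AS course
FROM enrollments a
LEFT JOIN courses b ON a.course_id = b.id

Result:
student | course        
--------+---------------
Dave    | NULL          
Julia   | Linear Algebra
Jack    | Calculus      
Uma     | Physics       


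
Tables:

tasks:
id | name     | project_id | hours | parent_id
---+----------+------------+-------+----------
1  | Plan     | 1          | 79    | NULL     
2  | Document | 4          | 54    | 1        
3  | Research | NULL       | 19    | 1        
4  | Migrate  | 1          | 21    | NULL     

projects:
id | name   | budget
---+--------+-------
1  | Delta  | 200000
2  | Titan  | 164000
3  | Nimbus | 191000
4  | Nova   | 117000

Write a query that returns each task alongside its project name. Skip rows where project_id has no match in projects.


INNER JOIN keeps only tasks rows whose project_id matches an id in projects. Walk through each task:
  - task 1 (Plan): project_id=1 -> matches Delta
  - task 2 (Document): project_id=4 -> matches Nova
  - task 3 (Research): project_id=NULL, no match -> dropped
  - task 4 (Migrate): project_id=1 -> matches Delta
So 1 of 4 rows is dropped.

SQL:
SELECT a.name, b.name AS project
FROM tasks a
INNER JOIN projects b ON a.project_id = b.id

Result:
name     | project
---------+--------
Plan     | Delta  
Document | Nova   
Migrate  | Delta  


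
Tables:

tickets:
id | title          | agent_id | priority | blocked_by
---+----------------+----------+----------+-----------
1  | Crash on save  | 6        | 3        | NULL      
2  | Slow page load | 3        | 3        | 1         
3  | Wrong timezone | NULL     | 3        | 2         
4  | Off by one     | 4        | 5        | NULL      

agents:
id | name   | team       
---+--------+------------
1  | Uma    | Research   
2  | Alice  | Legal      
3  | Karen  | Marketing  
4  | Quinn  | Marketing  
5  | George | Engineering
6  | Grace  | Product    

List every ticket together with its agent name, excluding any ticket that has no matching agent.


INNER JOIN keeps only tickets rows whose agent_id matches an id in agents. Walk through each ticket:
  - ticket 1 (Crash on save): agent_id=6 -> matches Grace
  - ticket 2 (Slow page load): agent_id=3 -> matches Karen
  - ticket 3 (Wrong timezone): agent_id=NULL, no match -> dropped
  - ticket 4 (Off by one): agent_id=4 -> matches Quinn
So 1 of 4 rows is dropped.

SQL:
SELECT a.title, b.name AS agent
FROM tickets a
INNER JOIN agents b ON a.agent_id = b.id

Result:
title          | agent
---------------+------
Crash on save  | Grace
Slow page load | Karen
Off by one     | Quinn


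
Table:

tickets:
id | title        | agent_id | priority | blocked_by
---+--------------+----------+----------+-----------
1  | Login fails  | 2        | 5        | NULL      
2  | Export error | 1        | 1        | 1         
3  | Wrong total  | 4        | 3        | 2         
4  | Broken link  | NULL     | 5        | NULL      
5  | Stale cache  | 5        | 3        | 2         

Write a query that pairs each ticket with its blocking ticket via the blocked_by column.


This is a self-join: tickets is joined to a second copy of itself, matching each row's blocked_by to another row's id. Use LEFT JOIN so rows with blocked_by=NULL are kept.
  - ticket 1 (Login fails): blocked_by=NULL -> NULL
  - ticket 2 (Export error): blocked_by=1 -> Login fails
  - ticket 3 (Wrong total): blocked_by=2 -> Export error
  - ticket 4 (Broken link): blocked_by=NULL -> NULL
  - ticket 5 (Stale cache): blocked_by=2 -> Export error

SQL:
SELECT a.title AS item, b.title AS blocked_by
FROM tickets a
LEFT JOIN tickets b ON a.blocked_by = b.id

Result:
item         | blocked_by  
-------------+-------------
Login fails  | NULL        
Export error | Login fails 
Wrong total  | Export error
Broken link  | NULL        
Stale cache  | Export error


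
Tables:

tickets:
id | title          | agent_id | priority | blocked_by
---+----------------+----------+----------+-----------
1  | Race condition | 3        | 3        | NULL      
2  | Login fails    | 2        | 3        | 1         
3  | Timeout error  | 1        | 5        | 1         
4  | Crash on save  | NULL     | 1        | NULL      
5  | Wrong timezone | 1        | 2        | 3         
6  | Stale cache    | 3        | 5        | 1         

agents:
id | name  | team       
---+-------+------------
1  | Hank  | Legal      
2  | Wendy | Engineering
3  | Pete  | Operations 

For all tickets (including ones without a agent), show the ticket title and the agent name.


LEFT JOIN keeps every row from tickets (the left table); where agent_id has no match in agents, the agent columns become NULL. Walk through each ticket:
  - ticket 1 (Race condition): agent_id=3 -> matches Pete
  - ticket 2 (Login fails): agent_id=2 -> matches Wendy
  - ticket 3 (Timeout error): agent_id=1 -> matches Hank
  - ticket 4 (Crash on save): agent_id=NULL, no match -> kept with NULL
  - ticket 5 (Wrong timezone): agent_id=1 -> matches Hank
  - ticket 6 (Stale cache): agent_id=3 -> matches Pete
All 6 rows appear; 1 has NULL agent.

SQL:
SELECT a.title, b.name AS agent
FROM tickets a
LEFT JOIN agents b ON a.agent_id = b.id

Result:
title          | agent
---------------+------
Race condition | Pete 
Login fails    | Wendy
Timeout error  | Hank 
Crash on save  | NULL 
Wrong timezone | Hank 
Stale cache    | Pete 


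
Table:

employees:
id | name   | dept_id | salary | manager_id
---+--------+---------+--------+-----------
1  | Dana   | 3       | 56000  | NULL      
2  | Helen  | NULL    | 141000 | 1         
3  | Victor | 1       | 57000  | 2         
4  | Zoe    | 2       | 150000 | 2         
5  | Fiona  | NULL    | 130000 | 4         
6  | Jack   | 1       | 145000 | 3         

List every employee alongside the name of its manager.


This is a self-join: employees is joined to a second copy of itself, matching each row's manager_id to another row's id. Use LEFT JOIN so rows with manager_id=NULL are kept.
  - employee 1 (Dana): manager_id=NULL -> NULL
  - employee 2 (Helen): manager_id=1 -> Dana
  - employee 3 (Victor): manager_id=2 -> Helen
  - employee 4 (Zoe): manager_id=2 -> Helen
  - employee 5 (Fiona): manager_id=4 -> Zoe
  - employee 6 (Jack): manager_id=3 -> Victor

SQL:
SELECT a.name AS item, b.name AS manager
FROM employees a
LEFT JOIN employees b ON a.manager_id = b.id

Result:
item   | manager
-------+--------
Dana   | NULL   
Helen  | Dana   
Victor | Helen  
Zoe    | Helen  
Fiona  | Zoe    
Jack   | Victor 


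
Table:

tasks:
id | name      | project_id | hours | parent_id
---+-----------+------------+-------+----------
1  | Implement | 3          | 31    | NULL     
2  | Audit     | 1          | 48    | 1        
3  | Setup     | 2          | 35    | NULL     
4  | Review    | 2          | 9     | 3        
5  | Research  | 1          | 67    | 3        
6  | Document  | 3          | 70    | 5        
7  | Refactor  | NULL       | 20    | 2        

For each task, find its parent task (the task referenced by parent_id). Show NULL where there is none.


This is a self-join: tasks is joined to a second copy of itself, matching each row's parent_id to another row's id. Use LEFT JOIN so rows with parent_id=NULL are kept.
  - task 1 (Implement): parent_id=NULL -> NULL
  - task 2 (Audit): parent_id=1 -> Implement
  - task 3 (Setup): parent_id=NULL -> NULL
  - task 4 (Review): parent_id=3 -> Setup
  - task 5 (Research): parent_id=3 -> Setup
  - task 6 (Document): parent_id=5 -> Research
  - task 7 (Refactor): parent_id=2 -> Audit

SQL:
SELECT a.name AS item, b.name AS parent
FROM tasks a
LEFT JOIN tasks b ON a.parent_id = b.id

Result:
item      | parent   
----------+----------
Implement | NULL     
Audit     | Implement
Setup     | NULL     
Review    | Setup    
Research  | Setup    
Document  | Research 
Refactor  | Audit    


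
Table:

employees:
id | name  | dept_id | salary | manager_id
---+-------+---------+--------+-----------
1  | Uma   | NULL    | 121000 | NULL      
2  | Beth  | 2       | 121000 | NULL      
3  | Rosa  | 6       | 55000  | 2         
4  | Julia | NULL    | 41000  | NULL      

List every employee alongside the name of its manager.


This is a self-join: employees is joined to a second copy of itself, matching each row's manager_id to another row's id. Use LEFT JOIN so rows with manager_id=NULL are kept.
  - employee 1 (Uma): manager_id=NULL -> NULL
  - employee 2 (Beth): manager_id=NULL -> NULL
  - employee 3 (Rosa): manager_id=2 -> Beth
  - employee 4 (Julia): manager_id=NULL -> NULL

SQL:
SELECT a.name AS item, b.name AS manager
FROM employees a
LEFT JOIN employees b ON a.manager_id = b.id

Result:
item  | manager
------+--------
Uma   | NULL   
Beth  | NULL   
Rosa  | Beth   
Julia | NULL   


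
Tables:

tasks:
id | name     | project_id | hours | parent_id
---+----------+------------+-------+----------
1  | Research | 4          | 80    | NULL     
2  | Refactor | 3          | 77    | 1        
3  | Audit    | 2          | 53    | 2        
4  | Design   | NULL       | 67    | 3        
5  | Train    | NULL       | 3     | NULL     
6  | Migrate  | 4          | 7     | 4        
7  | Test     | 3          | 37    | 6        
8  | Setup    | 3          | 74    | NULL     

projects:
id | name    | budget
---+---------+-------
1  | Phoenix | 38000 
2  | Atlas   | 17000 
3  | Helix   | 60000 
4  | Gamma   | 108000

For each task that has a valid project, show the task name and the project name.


INNER JOIN keeps only tasks rows whose project_id matches an id in projects. Walk through each task:
  - task 1 (Research): project_id=4 -> matches Gamma
  - task 2 (Refactor): project_id=3 -> matches Helix
  - task 3 (Audit): project_id=2 -> matches Atlas
  - task 4 (Design): project_id=NULL, no match -> dropped
  - task 5 (Train): project_id=NULL, no match -> dropped
  - task 6 (Migrate): project_id=4 -> matches Gamma
  - task 7 (Test): project_id=3 -> matches Helix
  - task 8 (Setup): project_id=3 -> matches Helix
So 2 of 8 rows are dropped.

SQL:
SELECT a.name, b.name AS project
FROM tasks a
INNER JOIN projects b ON a.project_id = b.id

Result:
name     | project
---------+--------
Research | Gamma  
Refactor | Helix  
Audit    | Atlas  
Migrate  | Gamma  
Test     | Helix  
Setup    | Helix  


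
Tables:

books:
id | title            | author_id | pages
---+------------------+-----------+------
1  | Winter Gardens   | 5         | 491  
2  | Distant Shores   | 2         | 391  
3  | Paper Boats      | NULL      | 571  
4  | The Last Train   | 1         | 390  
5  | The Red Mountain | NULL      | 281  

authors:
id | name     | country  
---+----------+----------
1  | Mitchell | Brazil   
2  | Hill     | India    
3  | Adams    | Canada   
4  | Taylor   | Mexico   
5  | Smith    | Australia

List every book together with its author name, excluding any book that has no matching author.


INNER JOIN keeps only books rows whose author_id matches an id in authors. Walk through each book:
  - book 1 (Winter Gardens): author_id=5 -> matches Smith
  - book 2 (Distant Shores): author_id=2 -> matches Hill
  - book 3 (Paper Boats): author_id=NULL, no match -> dropped
  - book 4 (The Last Train): author_id=1 -> matches Mitchell
  - book 5 (The Red Mountain): author_id=NULL, no match -> dropped
So 2 of 5 rows are dropped.

SQL:
SELECT a.title, b.name AS author
FROM books a
INNER JOIN authors b ON a.author_id = b.id

Result:
title          | author  
---------------+---------
Winter Gardens | Smith   
Distant Shores | Hill    
The Last Train | Mitchell
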